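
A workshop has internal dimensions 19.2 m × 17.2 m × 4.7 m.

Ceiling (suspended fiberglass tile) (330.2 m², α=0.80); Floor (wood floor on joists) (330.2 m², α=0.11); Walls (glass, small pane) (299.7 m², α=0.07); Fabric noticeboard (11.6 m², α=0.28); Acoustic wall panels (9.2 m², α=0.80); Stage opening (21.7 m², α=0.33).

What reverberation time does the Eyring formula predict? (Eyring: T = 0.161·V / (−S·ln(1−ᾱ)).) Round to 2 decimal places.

S = Σ Sᵢ = 1002.6 m².
Σ(Sᵢαᵢ) = 330.2·0.80 + 330.2·0.11 + 299.7·0.07 + 11.6·0.28 + 9.2·0.80 + 21.7·0.33 = 339.230.
Mean coefficient ᾱ = A/S = 0.3384.
Eyring denominator: −S ln(1−ᾱ) = 414.168.
V = 19.2 × 17.2 × 4.7 = 1552.128 m³.
T = 0.161·V/[−S·ln(1−ᾱ)] = 0.161·1552.128/414.168 = 0.60 s.

0.60 s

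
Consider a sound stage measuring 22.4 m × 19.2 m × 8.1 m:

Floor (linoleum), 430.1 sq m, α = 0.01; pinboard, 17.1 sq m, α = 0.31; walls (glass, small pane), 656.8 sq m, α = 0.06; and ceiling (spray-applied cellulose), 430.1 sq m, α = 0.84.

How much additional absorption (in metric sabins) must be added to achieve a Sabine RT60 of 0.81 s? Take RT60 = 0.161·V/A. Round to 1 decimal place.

282.1 sabins

Equivalent absorption area: A₁ = 430.1×0.01 + 17.1×0.31 + 656.8×0.06 + 430.1×0.84 = 410.294 sq m.
For T = 0.81 s, need A₂ = 0.161·V/T = 0.161·3483.648/0.81 = 692.429 sabins.
ΔA = A₂ − A₁ = 692.429 − 410.294 = 282.1 sabins.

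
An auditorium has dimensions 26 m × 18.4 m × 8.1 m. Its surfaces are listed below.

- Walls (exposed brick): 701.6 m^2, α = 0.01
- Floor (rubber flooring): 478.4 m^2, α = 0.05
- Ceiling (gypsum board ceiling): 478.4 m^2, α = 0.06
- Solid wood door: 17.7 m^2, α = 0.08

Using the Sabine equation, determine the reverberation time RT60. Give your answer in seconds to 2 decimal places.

10.22 seconds

Equivalent absorption area: A = 701.6·0.01 + 478.4·0.05 + 478.4·0.06 + 17.7·0.08 = 61.056 m^2.
V = 26·18.4·8.1 = 3875.04 m³.
T = 0.161 V/A = 0.161·3875.04/61.056 = 10.22 s.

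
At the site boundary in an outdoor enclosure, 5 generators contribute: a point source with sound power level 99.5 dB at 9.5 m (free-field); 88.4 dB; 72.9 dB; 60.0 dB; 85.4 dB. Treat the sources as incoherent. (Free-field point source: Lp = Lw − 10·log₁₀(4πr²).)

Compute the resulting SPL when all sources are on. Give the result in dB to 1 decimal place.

90.3 dB

Source at 9.5 m: Lp = 99.5 − 10·log₁₀(4π·9.5²) = 99.5 − 10·log₁₀(1134.115) = 69.0 dB.
Σ 10^(Lᵢ/10) = 1.067e+09.
Back to dB: 10·log₁₀ Σ = 90.3 dB.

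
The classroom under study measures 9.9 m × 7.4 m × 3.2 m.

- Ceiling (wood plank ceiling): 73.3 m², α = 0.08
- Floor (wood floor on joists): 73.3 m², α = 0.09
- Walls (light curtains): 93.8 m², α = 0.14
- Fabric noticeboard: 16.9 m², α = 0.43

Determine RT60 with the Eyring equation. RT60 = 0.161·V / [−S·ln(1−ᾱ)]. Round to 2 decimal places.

Total surface area S = 73.3 + 73.3 + 93.8 + 16.9 = 257.3 m².
Σ(Sᵢαᵢ) = 73.3×0.08 + 73.3×0.09 + 93.8×0.14 + 16.9×0.43 = 32.860.
Mean coefficient ᾱ = A/S = 0.1277.
Eyring denominator: −S ln(1−ᾱ) = 35.153.
V = 9.9 × 7.4 × 3.2 = 234.432 m³.
T = 0.161·V/[−S·ln(1−ᾱ)] = 0.161·234.432/35.153 = 1.07 s.

1.07 s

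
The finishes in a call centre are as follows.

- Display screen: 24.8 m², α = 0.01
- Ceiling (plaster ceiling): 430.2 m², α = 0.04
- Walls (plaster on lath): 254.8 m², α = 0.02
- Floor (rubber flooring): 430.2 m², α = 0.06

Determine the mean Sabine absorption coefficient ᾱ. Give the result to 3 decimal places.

0.042

Total surface area S = 1140.0 m².
A = 24.8×0.01 + 430.2×0.04 + 254.8×0.02 + 430.2×0.06 = 48.364 sabins.
ᾱ = 48.364 / 1140.0 = 0.042.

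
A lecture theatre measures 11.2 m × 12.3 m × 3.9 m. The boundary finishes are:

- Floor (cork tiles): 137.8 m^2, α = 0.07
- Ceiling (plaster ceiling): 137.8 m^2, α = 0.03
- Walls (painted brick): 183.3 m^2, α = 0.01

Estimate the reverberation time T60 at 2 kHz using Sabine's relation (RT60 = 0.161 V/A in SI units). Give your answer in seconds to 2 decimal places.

Total absorption A = 137.8·0.07 + 137.8·0.03 + 183.3·0.01
  = 9.646 + 4.134 + 1.833 = 15.613 m^2 sabins.
Volume V = 11.2 × 12.3 × 3.9 = 537.264 m³.
T = 0.161 V/A = 0.161·537.264/15.613 = 5.54 s.

5.54 sec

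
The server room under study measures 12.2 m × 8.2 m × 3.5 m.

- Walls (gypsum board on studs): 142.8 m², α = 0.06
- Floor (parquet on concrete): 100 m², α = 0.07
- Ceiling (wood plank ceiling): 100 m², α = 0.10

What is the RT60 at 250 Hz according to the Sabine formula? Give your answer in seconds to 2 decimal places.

2.20 s

A = Σ Sᵢαᵢ = 142.8×0.06 + 100×0.07 + 100×0.10 = 25.568 sabins.
V = 12.2·8.2·3.5 = 350.14 m³.
RT60 = 0.161 · V / A = 0.161 × 350.14 / 25.568 = 2.20 s.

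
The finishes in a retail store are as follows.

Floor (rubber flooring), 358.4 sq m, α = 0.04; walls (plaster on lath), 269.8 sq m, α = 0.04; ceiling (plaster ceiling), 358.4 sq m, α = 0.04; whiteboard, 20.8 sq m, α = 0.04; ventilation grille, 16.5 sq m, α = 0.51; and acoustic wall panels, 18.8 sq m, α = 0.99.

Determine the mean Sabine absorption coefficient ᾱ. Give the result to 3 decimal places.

Total surface area S = 1042.7 sq m.
Σ(Sᵢαᵢ) = 358.4·0.04 + 269.8·0.04 + 358.4·0.04 + 20.8·0.04 + 16.5·0.51 + 18.8·0.99 = 67.323.
ᾱ = A/S = 0.065.

0.065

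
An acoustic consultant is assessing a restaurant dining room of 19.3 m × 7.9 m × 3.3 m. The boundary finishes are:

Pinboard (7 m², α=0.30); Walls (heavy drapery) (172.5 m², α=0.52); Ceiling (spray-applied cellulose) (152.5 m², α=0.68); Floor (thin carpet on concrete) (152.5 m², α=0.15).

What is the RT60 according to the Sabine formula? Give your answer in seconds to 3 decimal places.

Equivalent absorption area: A = 7·0.30 + 172.5·0.52 + 152.5·0.68 + 152.5·0.15 = 218.375 m².
Room volume: 503.151 m³.
T = 0.161 V/A = 0.161·503.151/218.375 = 0.371 s.

0.371 seconds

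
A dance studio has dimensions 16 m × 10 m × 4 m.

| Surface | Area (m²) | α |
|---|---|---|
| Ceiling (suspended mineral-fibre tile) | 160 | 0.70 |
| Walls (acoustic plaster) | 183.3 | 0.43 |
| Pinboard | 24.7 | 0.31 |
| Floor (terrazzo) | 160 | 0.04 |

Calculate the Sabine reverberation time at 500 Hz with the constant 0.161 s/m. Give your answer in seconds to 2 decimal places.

Total absorption A = 160·0.70 + 183.3·0.43 + 24.7·0.31 + 160·0.04
  = 112.000 + 78.819 + 7.657 + 6.400 = 204.876 m² sabins.
V = 16·10·4 = 640 m³.
T = 0.161 V/A = 0.161·640/204.876 = 0.50 s.

0.50 s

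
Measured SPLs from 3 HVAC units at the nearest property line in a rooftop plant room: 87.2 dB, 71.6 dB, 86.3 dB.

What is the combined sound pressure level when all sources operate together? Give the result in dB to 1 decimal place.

Converting to relative power and adding: 10^(87.2/10) + 10^(71.6/10) + 10^(86.3/10) = 9.658e+08.
Back to dB: 10·log₁₀ Σ = 89.8 dB.

89.8 dB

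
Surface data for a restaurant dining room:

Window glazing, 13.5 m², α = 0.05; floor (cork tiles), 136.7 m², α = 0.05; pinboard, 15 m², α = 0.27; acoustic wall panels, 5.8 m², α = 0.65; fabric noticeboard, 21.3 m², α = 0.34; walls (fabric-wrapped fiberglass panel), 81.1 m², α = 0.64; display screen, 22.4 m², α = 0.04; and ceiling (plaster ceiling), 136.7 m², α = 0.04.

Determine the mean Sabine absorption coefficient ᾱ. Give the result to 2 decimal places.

S = Σ Sᵢ = 13.5 + 136.7 + 15 + 5.8 + 21.3 + 81.1 + 22.4 + 136.7 = 432.5 m².
Σ(Sᵢαᵢ) = 13.5×0.05 + 136.7×0.05 + 15×0.27 + 5.8×0.65 + 21.3×0.34 + 81.1×0.64 + 22.4×0.04 + 136.7×0.04 = 80.840.
ᾱ = 80.840 / 432.5 = 0.19.

0.19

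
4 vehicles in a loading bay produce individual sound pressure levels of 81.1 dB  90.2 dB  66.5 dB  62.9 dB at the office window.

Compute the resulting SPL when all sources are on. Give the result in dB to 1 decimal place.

Sum in the linear (power) domain: Σ 10^(Lᵢ/10) = 10^(81.1/10) + 10^(90.2/10) + 10^(66.5/10) + 10^(62.9/10) = 1.182e+09.
Back to dB: 10·log₁₀ Σ = 90.7 dB.

90.7 dB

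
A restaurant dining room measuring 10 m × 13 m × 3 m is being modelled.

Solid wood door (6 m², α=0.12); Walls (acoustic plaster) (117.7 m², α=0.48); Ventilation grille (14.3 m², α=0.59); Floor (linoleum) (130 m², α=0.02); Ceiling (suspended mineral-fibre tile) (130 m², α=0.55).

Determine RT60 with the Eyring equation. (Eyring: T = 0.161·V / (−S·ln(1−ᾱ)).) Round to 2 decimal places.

Total surface area S = 6 + 117.7 + 14.3 + 130 + 130 = 398.0 m².
Σ(Sᵢαᵢ) = 6×0.12 + 117.7×0.48 + 14.3×0.59 + 130×0.02 + 130×0.55 = 139.753.
Mean coefficient ᾱ = A/S = 0.3511.
Eyring denominator: −S ln(1−ᾱ) = 172.126.
V = 10 × 13 × 3 = 390 m³.
RT60 = 0.161 × 390 / 172.126 = 0.36 s.

0.36 s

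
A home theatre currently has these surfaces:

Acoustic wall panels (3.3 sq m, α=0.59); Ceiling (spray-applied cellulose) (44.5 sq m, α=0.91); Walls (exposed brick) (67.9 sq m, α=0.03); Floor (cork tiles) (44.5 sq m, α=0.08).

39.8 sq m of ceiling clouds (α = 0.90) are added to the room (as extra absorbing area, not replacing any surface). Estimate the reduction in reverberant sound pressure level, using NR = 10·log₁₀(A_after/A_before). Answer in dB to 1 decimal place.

2.4 dB

A_before = Σ Sᵢαᵢ = 3.3*0.59 + 44.5*0.91 + 67.9*0.03 + 44.5*0.08 = 48.039 sabins.
Treatment contributes 39.8·0.90 = 35.820 sabins.
New total A_after = 83.859 sabins.
NR = 10·log₁₀(83.859/48.039) = 2.4 dB.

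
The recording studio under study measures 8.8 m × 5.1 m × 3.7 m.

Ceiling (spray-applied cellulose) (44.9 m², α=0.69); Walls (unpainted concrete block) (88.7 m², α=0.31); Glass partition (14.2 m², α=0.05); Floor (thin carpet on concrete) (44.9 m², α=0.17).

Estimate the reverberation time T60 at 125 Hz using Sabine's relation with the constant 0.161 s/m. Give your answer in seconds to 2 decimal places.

Total absorption A = 44.9×0.69 + 88.7×0.31 + 14.2×0.05 + 44.9×0.17
  = 30.981 + 27.497 + 0.710 + 7.633 = 66.821 m² sabins.
Room volume: 166.056 m³.
RT60 = 0.161 · V / A = 0.161 × 166.056 / 66.821 = 0.40 s.

0.40 s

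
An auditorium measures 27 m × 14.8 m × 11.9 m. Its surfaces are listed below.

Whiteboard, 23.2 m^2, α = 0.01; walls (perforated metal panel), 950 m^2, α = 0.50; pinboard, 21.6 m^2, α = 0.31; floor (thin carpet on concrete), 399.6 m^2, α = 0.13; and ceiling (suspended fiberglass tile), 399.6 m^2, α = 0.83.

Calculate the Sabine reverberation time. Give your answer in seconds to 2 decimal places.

A = Σ Sᵢαᵢ = 23.2×0.01 + 950×0.50 + 21.6×0.31 + 399.6×0.13 + 399.6×0.83 = 865.544 sabins.
Volume V = 27 × 14.8 × 11.9 = 4755.24 m³.
T = 0.161 V/A = 0.161·4755.24/865.544 = 0.88 s.

0.88 seconds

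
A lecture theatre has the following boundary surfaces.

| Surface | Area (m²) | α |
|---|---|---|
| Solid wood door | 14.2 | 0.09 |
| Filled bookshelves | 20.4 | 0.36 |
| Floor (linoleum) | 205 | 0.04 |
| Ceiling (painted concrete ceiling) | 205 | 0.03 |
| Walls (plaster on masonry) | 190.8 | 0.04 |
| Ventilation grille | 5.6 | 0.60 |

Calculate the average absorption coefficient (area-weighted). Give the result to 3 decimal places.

0.053

S = Σ Sᵢ = 14.2 + 20.4 + 205 + 205 + 190.8 + 5.6 = 641.0 m².
Σ(Sᵢαᵢ) = 14.2×0.09 + 20.4×0.36 + 205×0.04 + 205×0.03 + 190.8×0.04 + 5.6×0.60 = 33.964.
ᾱ = A/S = 0.053.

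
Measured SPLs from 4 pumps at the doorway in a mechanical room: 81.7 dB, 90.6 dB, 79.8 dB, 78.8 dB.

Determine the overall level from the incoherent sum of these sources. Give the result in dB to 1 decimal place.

91.7 dB

Σ 10^(Lᵢ/10) = 1.467e+09.
Back to dB: 10·log₁₀ Σ = 91.7 dB.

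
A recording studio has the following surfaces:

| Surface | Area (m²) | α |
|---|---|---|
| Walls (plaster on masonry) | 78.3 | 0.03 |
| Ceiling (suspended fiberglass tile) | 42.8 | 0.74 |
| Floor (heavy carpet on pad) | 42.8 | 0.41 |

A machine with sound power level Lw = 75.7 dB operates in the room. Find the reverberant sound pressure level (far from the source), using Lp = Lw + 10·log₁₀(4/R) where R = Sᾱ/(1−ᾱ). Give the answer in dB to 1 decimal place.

Σ(Sᵢαᵢ) = 78.3×0.03 + 42.8×0.74 + 42.8×0.41 = 51.569; total area S = 163.9 m².
ᾱ = 51.569/163.9 = 0.3146; R = Sᾱ/(1−ᾱ) = 51.569/(1−0.3146) = 75.239 m².
Lp = 75.7 + 10·log₁₀(4/75.239) = 75.7 + (-12.74) = 63.0 dB.

63.0 dB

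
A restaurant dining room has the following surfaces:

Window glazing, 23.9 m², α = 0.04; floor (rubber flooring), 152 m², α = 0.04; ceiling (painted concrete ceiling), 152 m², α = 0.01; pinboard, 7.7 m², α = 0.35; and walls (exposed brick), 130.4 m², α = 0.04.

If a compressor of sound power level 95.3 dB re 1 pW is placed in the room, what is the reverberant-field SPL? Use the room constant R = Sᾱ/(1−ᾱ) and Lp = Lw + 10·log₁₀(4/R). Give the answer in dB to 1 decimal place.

89.0 dB

A = 16.467 sabins; S = 466.0 m².
ᾱ = 16.467/466.0 = 0.0353; R = Sᾱ/(1−ᾱ) = 16.467/(1−0.0353) = 17.070 m².
Lp = Lw + 10 log₁₀(4/R) = 95.3 -6.30 = 89.0 dB.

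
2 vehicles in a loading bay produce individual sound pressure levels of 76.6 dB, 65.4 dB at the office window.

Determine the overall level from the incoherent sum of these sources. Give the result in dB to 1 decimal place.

Sum in the linear (power) domain: Σ 10^(Lᵢ/10) = 10^(76.6/10) + 10^(65.4/10) = 4.918e+07.
Back to dB: 10·log₁₀ Σ = 76.9 dB.

76.9 dB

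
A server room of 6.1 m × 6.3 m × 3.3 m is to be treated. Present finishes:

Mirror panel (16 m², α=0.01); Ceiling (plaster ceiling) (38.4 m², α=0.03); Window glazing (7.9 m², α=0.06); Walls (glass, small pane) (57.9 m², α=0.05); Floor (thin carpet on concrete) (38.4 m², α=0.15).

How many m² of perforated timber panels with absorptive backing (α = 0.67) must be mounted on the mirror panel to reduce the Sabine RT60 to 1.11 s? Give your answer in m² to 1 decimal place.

A₁ = Σ Sᵢαᵢ = 16×0.01 + 38.4×0.03 + 7.9×0.06 + 57.9×0.05 + 38.4×0.15 = 10.441 sabins.
V = 126.819 m³. Target absorption A₂ = 0.161 × 126.819 / 1.11 = 18.394 sabins.
ΔA needed = 18.394 − 10.441 = 7.953 sabins.
Each m² of panel replacing the mirror panel adds (0.67 − 0.01) = 0.66 sabins.
Panel area = 7.953 / 0.66 = 12.1 m².

12.1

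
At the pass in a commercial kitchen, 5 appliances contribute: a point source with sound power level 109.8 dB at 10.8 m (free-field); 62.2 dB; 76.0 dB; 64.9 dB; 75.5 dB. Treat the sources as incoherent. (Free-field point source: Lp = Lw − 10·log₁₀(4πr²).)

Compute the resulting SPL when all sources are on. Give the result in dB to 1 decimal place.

81.6 dB

Source at 10.8 m: Lp = 109.8 − 10·log₁₀(4π·10.8²) = 109.8 − 10·log₁₀(1465.741) = 78.1 dB.
Converting to relative power and adding: 10^(78.1/10) + 10^(62.2/10) + 10^(76.0/10) + 10^(64.9/10) + 10^(75.5/10) = 1.446e+08.
Back to dB: 10·log₁₀ Σ = 81.6 dB.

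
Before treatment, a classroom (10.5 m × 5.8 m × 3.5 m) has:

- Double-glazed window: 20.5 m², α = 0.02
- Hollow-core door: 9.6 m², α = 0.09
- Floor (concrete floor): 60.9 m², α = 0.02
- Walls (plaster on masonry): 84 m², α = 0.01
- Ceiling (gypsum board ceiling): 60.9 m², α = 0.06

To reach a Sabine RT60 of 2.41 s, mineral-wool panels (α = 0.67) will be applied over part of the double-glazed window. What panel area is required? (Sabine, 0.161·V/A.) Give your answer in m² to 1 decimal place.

11.2

Equivalent absorption area: A₁ = 20.5×0.02 + 9.6×0.09 + 60.9×0.02 + 84×0.01 + 60.9×0.06 = 6.986 m².
V = 213.15 m³. Target absorption A₂ = 0.161 × 213.15 / 2.41 = 14.239 sabins.
Absorption to add: 14.239 − 6.986 = 7.253 sabins.
Each m² of panel replacing the double-glazed window adds (0.67 − 0.02) = 0.65 sabins.
Panel area = 7.253 / 0.65 = 11.2 m².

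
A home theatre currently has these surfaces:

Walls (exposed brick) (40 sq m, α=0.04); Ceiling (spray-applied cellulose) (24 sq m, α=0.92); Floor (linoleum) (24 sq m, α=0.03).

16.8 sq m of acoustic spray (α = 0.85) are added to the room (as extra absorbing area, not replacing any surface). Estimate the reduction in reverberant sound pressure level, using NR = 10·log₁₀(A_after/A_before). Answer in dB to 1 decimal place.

Total absorption A_before = 40·0.04 + 24·0.92 + 24·0.03
  = 1.600 + 22.080 + 0.720 = 24.400 sq m sabins.
Treatment contributes 16.8·0.85 = 14.280 sabins.
A_after = 24.400 + 14.280 = 38.680 sabins.
NR = 10·log₁₀(38.680/24.400) = 2.0 dB.

2.0 dB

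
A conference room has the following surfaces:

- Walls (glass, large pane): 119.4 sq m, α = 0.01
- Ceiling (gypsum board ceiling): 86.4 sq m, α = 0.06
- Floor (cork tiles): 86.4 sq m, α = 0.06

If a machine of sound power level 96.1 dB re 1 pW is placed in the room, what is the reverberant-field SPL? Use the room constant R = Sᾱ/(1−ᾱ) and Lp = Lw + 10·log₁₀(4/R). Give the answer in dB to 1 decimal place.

Σ(Sᵢαᵢ) = 119.4·0.01 + 86.4·0.06 + 86.4·0.06 = 11.562; total area S = 292.2 sq m.
ᾱ = 11.562/292.2 = 0.0396; R = Sᾱ/(1−ᾱ) = 11.562/(1−0.0396) = 12.039 sq m.
Lp = 96.1 + 10·log₁₀(4/12.039) = 96.1 + (-4.79) = 91.3 dB.

91.3 dB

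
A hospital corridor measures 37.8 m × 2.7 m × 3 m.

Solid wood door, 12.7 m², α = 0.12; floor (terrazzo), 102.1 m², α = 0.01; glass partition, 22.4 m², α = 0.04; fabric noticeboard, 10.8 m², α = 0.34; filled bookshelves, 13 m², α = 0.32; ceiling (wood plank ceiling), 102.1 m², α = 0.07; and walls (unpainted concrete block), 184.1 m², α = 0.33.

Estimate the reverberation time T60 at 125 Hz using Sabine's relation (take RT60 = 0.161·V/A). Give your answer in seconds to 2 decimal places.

Summing Sᵢαᵢ: 1.524 + 1.021 + 0.896 + 3.672 + 4.160 + 7.147 + 60.753 → A = 79.173 sabins.
V = 37.8·2.7·3 = 306.18 m³.
RT60 = 0.161 · V / A = 0.161 × 306.18 / 79.173 = 0.62 s.

0.62 seconds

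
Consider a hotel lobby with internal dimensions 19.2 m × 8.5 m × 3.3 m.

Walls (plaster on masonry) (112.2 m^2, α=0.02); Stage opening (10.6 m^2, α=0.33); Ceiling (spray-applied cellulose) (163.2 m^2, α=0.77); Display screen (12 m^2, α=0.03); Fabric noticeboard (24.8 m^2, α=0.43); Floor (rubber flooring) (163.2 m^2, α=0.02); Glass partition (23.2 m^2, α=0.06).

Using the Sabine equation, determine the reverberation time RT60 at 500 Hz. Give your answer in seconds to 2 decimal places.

A = Σ Sᵢαᵢ = 112.2*0.02 + 10.6*0.33 + 163.2*0.77 + 12*0.03 + 24.8*0.43 + 163.2*0.02 + 23.2*0.06 = 147.086 sabins.
Volume V = 19.2 × 8.5 × 3.3 = 538.56 m³.
Sabine: RT60 = 0.161 × 538.56 / 147.086 = 0.59 s.

0.59 s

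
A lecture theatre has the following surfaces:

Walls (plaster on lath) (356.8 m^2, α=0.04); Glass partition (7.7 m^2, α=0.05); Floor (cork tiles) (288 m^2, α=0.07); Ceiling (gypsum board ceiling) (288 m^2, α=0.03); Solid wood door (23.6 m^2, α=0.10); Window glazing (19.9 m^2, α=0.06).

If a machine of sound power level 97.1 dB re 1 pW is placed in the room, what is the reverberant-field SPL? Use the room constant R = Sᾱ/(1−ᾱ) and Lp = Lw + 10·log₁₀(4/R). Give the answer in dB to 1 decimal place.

86.2 dB

A = 47.011 sabins; S = 984.0 m^2.
ᾱ = 0.0478, so room constant R = A/(1−ᾱ) = 49.371 m^2.
Lp = Lw + 10 log₁₀(4/R) = 97.1 -10.91 = 86.2 dB.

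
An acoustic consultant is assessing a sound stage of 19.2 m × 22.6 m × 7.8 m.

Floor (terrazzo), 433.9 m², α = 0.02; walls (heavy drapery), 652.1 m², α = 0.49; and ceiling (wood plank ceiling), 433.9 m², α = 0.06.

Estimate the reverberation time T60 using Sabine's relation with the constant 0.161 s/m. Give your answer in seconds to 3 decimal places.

1.538 seconds

Equivalent absorption area: A = 433.9·0.02 + 652.1·0.49 + 433.9·0.06 = 354.241 m².
Room volume: 3384.576 m³.
T = 0.161 V/A = 0.161·3384.576/354.241 = 1.538 s.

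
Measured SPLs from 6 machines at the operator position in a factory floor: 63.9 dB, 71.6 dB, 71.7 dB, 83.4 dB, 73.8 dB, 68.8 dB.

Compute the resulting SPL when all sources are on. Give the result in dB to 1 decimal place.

84.5 dB

Sum in the linear (power) domain: Σ 10^(Lᵢ/10) = 10^(63.9/10) + 10^(71.6/10) + 10^(71.7/10) + 10^(83.4/10) + 10^(73.8/10) + 10^(68.8/10) = 2.821e+08.
Back to dB: 10·log₁₀ Σ = 84.5 dB.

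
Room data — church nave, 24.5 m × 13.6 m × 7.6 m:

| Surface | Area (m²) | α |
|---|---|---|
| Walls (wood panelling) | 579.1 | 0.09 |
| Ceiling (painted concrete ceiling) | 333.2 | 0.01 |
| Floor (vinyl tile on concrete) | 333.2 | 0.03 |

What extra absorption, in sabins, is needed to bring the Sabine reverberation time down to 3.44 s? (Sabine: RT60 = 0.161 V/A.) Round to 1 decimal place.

Equivalent absorption area: A₁ = 579.1·0.09 + 333.2·0.01 + 333.2·0.03 = 65.447 m².
Target A₂ = 0.161·2532.32/3.44 = 118.518 sabins (V = 2532.32 m³).
Additional absorption ΔA = 118.518 − 65.447 = 53.1 sabins.

53.1 sabins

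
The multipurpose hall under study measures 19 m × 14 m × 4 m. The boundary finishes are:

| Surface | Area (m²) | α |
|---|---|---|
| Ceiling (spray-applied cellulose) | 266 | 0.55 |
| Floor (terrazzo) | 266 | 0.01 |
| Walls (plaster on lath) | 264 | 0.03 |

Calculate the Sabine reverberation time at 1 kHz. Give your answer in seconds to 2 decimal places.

A = Σ Sᵢαᵢ = 266×0.55 + 266×0.01 + 264×0.03 = 156.880 sabins.
V = 19·14·4 = 1064 m³.
Sabine: RT60 = 0.161 × 1064 / 156.880 = 1.09 s.

1.09 seconds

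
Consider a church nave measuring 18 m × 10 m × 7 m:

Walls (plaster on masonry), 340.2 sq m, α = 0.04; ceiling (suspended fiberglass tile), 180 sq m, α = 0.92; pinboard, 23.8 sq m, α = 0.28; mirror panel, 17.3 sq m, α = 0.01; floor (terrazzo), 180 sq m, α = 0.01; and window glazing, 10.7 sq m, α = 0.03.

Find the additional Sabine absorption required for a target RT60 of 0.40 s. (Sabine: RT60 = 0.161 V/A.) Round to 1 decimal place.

319.0 sabins

Total absorption A₁ = 340.2*0.04 + 180*0.92 + 23.8*0.28 + 17.3*0.01 + 180*0.01 + 10.7*0.03
  = 13.608 + 165.600 + 6.664 + 0.173 + 1.800 + 0.321 = 188.166 sq m sabins.
Target A₂ = 0.161·1260/0.40 = 507.150 sabins (V = 1260 m³).
Shortfall: 507.150 − 188.166 = 319.0 sabins.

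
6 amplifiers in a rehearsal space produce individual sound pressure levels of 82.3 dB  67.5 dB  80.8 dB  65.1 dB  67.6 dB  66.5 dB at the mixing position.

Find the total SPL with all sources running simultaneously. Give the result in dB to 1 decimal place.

Converting to relative power and adding: 10^(82.3/10) + 10^(67.5/10) + 10^(80.8/10) + 10^(65.1/10) + 10^(67.6/10) + 10^(66.5/10) = 3.091e+08.
L_total = 10·log₁₀(3.091e+08) = 84.9 dB.

84.9 dB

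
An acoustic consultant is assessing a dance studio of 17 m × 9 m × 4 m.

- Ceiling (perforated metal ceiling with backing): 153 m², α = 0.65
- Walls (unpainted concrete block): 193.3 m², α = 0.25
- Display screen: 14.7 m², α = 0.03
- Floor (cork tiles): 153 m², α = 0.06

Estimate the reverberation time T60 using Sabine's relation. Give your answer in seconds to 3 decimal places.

Summing Sᵢαᵢ: 99.450 + 48.325 + 0.441 + 9.180 → A = 157.396 sabins.
V = 17·9·4 = 612 m³.
Sabine: RT60 = 0.161 × 612 / 157.396 = 0.626 s.

0.626 s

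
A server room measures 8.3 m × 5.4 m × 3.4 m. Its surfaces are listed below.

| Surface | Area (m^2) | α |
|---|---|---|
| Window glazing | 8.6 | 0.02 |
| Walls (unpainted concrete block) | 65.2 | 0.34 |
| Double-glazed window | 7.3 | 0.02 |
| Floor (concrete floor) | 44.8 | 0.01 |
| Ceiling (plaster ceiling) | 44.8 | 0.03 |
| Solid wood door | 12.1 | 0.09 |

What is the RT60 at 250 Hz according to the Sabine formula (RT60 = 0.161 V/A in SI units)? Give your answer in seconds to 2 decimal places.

0.97 s

A = Σ Sᵢαᵢ = 8.6×0.02 + 65.2×0.34 + 7.3×0.02 + 44.8×0.01 + 44.8×0.03 + 12.1×0.09 = 25.367 sabins.
Room volume: 152.388 m³.
RT60 = 0.161 · V / A = 0.161 × 152.388 / 25.367 = 0.97 s.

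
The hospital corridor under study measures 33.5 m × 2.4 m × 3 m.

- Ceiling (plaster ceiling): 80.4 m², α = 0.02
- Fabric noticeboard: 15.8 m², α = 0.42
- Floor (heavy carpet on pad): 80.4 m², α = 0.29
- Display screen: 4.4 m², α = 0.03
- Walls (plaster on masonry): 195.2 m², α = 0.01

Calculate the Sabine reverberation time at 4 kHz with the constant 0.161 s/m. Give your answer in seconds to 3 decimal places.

1.154 sec

Total absorption A = 80.4·0.02 + 15.8·0.42 + 80.4·0.29 + 4.4·0.03 + 195.2·0.01
  = 1.608 + 6.636 + 23.316 + 0.132 + 1.952 = 33.644 m² sabins.
Room volume: 241.2 m³.
RT60 = 0.161 · V / A = 0.161 × 241.2 / 33.644 = 1.154 s.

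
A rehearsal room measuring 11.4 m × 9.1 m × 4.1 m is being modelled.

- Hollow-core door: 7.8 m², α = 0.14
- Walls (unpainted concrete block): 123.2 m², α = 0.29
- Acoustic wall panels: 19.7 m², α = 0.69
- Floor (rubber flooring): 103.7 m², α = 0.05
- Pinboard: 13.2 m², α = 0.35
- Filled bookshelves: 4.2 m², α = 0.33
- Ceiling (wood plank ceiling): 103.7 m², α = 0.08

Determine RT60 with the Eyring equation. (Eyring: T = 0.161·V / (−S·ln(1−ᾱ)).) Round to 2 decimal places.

Total surface area S = 7.8 + 123.2 + 19.7 + 103.7 + 13.2 + 4.2 + 103.7 = 375.5 m².
Σ(Sᵢαᵢ) = 7.8×0.14 + 123.2×0.29 + 19.7×0.69 + 103.7×0.05 + 13.2×0.35 + 4.2×0.33 + 103.7×0.08 = 69.900.
ᾱ = 69.900 / 375.5 = 0.1862.
−S·ln(1−ᾱ) = −375.5 × ln(1 − 0.1862) = 77.368.
V = 11.4 × 9.1 × 4.1 = 425.334 m³.
RT60 = 0.161 × 425.334 / 77.368 = 0.89 s.

0.89 s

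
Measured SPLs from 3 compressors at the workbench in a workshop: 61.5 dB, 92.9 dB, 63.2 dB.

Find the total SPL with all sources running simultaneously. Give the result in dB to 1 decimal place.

92.9 dB

Sum in the linear (power) domain: Σ 10^(Lᵢ/10) = 10^(61.5/10) + 10^(92.9/10) + 10^(63.2/10) = 1.953e+09.
Combined level = 10 log₁₀(1.953e+09) = 92.9 dB.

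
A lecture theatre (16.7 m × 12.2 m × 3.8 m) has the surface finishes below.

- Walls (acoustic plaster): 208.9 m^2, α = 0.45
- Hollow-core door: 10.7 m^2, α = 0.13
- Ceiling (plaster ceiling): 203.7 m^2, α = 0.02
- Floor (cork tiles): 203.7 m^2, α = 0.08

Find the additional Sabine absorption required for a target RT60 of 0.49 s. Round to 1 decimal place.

Equivalent absorption area: A₁ = 208.9·0.45 + 10.7·0.13 + 203.7·0.02 + 203.7·0.08 = 115.766 m^2.
Target A₂ = 0.161·774.212/0.49 = 254.384 sabins (V = 774.212 m³).
ΔA = A₂ − A₁ = 254.384 − 115.766 = 138.6 sabins.

138.6 sabins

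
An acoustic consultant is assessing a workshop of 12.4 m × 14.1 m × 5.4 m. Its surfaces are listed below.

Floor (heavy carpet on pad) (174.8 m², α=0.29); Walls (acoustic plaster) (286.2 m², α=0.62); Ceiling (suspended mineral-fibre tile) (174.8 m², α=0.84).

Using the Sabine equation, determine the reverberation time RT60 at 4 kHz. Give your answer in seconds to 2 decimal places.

A = Σ Sᵢαᵢ = 174.8×0.29 + 286.2×0.62 + 174.8×0.84 = 374.968 sabins.
Room volume: 944.136 m³.
T = 0.161 V/A = 0.161·944.136/374.968 = 0.41 s.

0.41 s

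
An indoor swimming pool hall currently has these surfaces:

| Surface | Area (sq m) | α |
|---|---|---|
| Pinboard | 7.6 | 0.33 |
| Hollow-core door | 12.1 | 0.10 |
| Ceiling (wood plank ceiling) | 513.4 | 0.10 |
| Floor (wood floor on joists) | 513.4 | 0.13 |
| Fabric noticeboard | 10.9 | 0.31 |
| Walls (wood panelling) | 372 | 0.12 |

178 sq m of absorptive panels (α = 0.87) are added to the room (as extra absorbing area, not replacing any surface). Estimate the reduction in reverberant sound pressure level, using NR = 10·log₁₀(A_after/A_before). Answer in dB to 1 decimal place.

Summing Sᵢαᵢ: 2.508 + 1.210 + 51.340 + 66.742 + 3.379 + 44.640 → A_before = 169.819 sabins.
Added absorption = 178 × 0.87 = 154.860 sabins.
New total A_after = 324.679 sabins.
NR = 10·log₁₀(324.679/169.819) = 2.8 dB.

2.8 dB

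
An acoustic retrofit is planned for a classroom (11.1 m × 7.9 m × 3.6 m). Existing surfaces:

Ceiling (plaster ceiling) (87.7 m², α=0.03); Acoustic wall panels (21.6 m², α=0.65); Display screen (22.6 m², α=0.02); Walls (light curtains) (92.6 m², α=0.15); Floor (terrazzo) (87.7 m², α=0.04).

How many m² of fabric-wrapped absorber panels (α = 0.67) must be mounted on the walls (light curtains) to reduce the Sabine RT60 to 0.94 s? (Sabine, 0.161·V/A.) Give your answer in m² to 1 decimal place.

37.6

A₁ = Σ Sᵢαᵢ = 87.7×0.03 + 21.6×0.65 + 22.6×0.02 + 92.6×0.15 + 87.7×0.04 = 34.521 sabins.
Required A₂ = 0.161·315.684/0.94 = 54.069 sabins.
Absorption to add: 54.069 − 34.521 = 19.548 sabins.
Each m² of panel replacing the walls (light curtains) adds (0.67 − 0.15) = 0.52 sabins.
Area = ΔA/Δα = 19.548/0.52 = 37.6 m².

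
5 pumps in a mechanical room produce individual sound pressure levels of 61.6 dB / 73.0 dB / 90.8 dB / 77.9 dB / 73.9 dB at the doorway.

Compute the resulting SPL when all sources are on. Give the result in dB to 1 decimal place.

Sum in the linear (power) domain: Σ 10^(Lᵢ/10) = 10^(61.6/10) + 10^(73.0/10) + 10^(90.8/10) + 10^(77.9/10) + 10^(73.9/10) = 1.31e+09.
Back to dB: 10·log₁₀ Σ = 91.2 dB.

91.2 dB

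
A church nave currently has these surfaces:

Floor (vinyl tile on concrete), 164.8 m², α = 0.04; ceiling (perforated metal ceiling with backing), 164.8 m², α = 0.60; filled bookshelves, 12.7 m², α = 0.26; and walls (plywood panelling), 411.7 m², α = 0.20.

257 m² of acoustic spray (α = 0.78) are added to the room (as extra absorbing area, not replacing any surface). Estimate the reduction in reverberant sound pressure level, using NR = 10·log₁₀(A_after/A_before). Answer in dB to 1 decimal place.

3.1 dB

Total absorption A_before = 164.8·0.04 + 164.8·0.60 + 12.7·0.26 + 411.7·0.20
  = 6.592 + 98.880 + 3.302 + 82.340 = 191.114 m² sabins.
Added absorption = 257 × 0.78 = 200.460 sabins.
A_after = 191.114 + 200.460 = 391.574 sabins.
Reduction = 10 log₁₀(A_after/A_before) = 10 log₁₀(2.0489) = 3.1 dB.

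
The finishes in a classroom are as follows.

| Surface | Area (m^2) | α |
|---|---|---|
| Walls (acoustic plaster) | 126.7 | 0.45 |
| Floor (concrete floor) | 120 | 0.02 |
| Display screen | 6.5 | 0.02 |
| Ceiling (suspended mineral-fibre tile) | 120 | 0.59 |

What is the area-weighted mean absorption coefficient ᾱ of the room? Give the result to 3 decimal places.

S = Σ Sᵢ = 126.7 + 120 + 6.5 + 120 = 373.2 m^2.
Weighted sum Σ Sα = 130.345.
ᾱ = 130.345 / 373.2 = 0.349.

0.349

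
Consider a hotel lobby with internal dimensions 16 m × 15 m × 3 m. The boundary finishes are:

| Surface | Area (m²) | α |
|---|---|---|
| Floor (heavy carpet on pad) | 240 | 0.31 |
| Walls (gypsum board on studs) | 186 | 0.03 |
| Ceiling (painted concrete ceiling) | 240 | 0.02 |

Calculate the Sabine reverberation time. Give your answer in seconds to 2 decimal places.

Summing Sᵢαᵢ: 74.400 + 5.580 + 4.800 → A = 84.780 sabins.
V = 16·15·3 = 720 m³.
Sabine: RT60 = 0.161 × 720 / 84.780 = 1.37 s.

1.37 s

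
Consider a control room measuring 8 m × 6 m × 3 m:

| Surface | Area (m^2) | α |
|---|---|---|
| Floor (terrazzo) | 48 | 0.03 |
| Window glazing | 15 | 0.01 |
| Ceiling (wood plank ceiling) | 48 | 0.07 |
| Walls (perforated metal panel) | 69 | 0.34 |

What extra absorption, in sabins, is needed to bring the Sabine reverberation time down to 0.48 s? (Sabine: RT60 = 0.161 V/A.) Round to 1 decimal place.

A₁ = Σ Sᵢαᵢ = 48×0.03 + 15×0.01 + 48×0.07 + 69×0.34 = 28.410 sabins.
V = 144 m³. Required absorption A₂ = 0.161 × 144 / 0.48 = 48.300 sabins.
Additional absorption ΔA = 48.300 − 28.410 = 19.9 sabins.

19.9 sabins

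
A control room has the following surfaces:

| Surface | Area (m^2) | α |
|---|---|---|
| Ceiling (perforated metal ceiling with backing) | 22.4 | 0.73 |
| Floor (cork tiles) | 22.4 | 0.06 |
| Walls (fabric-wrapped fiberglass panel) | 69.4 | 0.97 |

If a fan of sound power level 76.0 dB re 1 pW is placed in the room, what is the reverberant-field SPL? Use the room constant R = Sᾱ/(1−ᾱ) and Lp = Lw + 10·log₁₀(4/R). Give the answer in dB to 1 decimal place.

56.8 dB

A = 85.014 sabins; S = 114.2 m^2.
ᾱ = 0.7444, so room constant R = A/(1−ᾱ) = 332.606 m^2.
Lp = 76.0 + 10·log₁₀(4/332.606) = 76.0 + (-19.20) = 56.8 dB.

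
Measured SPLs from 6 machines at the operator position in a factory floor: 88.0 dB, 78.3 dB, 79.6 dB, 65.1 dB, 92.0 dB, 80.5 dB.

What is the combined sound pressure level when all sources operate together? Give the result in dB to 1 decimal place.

94.0 dB

Σ 10^(Lᵢ/10) = 2.49e+09.
L_total = 10·log₁₀(2.49e+09) = 94.0 dB.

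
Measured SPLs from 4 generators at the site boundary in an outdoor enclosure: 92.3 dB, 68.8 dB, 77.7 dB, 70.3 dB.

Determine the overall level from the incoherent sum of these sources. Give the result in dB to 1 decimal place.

Σ 10^(Lᵢ/10) = 1.775e+09.
Back to dB: 10·log₁₀ Σ = 92.5 dB.

92.5 dB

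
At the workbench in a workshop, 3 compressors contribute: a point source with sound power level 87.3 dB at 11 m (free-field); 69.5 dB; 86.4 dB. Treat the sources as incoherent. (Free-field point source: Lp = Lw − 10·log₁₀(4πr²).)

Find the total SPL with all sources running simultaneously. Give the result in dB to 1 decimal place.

86.5 dB

Source at 11 m: Lp = 87.3 − 10·log₁₀(4π·11²) = 87.3 − 10·log₁₀(1520.531) = 55.5 dB.
Σ 10^(Lᵢ/10) = 4.458e+08.
Back to dB: 10·log₁₀ Σ = 86.5 dB.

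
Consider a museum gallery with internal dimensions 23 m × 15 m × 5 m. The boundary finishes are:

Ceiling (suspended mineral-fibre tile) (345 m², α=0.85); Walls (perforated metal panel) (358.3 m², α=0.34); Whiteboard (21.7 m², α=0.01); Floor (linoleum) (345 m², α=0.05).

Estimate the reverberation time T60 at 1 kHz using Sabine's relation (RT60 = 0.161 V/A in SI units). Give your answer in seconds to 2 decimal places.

0.64 seconds

Total absorption A = 345·0.85 + 358.3·0.34 + 21.7·0.01 + 345·0.05
  = 293.250 + 121.822 + 0.217 + 17.250 = 432.539 m² sabins.
V = 23·15·5 = 1725 m³.
Sabine: RT60 = 0.161 × 1725 / 432.539 = 0.64 s.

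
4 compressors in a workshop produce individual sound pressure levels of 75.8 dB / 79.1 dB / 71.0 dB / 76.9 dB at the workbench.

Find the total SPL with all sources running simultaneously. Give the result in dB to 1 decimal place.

82.6 dB

Σ 10^(Lᵢ/10) = 1.809e+08.
Back to dB: 10·log₁₀ Σ = 82.6 dB.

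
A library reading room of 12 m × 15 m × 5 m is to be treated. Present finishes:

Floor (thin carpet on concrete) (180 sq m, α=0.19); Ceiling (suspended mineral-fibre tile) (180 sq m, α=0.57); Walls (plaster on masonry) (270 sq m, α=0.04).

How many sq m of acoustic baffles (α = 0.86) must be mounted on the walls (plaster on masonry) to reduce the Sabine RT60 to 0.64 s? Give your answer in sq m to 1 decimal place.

Summing Sᵢαᵢ: 34.200 + 102.600 + 10.800 → A₁ = 147.600 sabins.
Required A₂ = 0.161·900/0.64 = 226.406 sabins.
Absorption to add: 226.406 − 147.600 = 78.806 sabins.
Net gain per sq m: Δα = 0.86 − 0.04 = 0.82.
Area = ΔA/Δα = 78.806/0.82 = 96.1 sq m.

96.1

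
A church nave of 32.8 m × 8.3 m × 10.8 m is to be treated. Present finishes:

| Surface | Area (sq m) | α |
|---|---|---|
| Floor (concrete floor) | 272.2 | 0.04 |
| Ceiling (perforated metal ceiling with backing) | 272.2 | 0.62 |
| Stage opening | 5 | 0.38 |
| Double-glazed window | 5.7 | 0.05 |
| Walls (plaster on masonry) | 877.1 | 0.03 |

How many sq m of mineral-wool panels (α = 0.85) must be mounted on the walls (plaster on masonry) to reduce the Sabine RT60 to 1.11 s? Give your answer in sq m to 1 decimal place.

Total absorption A₁ = 272.2·0.04 + 272.2·0.62 + 5·0.38 + 5.7·0.05 + 877.1·0.03
  = 10.888 + 168.764 + 1.900 + 0.285 + 26.313 = 208.150 sq m sabins.
Required A₂ = 0.161·2940.192/1.11 = 426.460 sabins.
Absorption to add: 426.460 − 208.150 = 218.310 sabins.
Each sq m of panel replacing the walls (plaster on masonry) adds (0.85 − 0.03) = 0.82 sabins.
Area = ΔA/Δα = 218.310/0.82 = 266.2 sq m.

266.2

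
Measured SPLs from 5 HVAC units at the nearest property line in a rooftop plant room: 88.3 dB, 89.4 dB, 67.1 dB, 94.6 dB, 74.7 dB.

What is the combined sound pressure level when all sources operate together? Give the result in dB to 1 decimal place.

96.5 dB

Σ 10^(Lᵢ/10) = 4.466e+09.
Back to dB: 10·log₁₀ Σ = 96.5 dB.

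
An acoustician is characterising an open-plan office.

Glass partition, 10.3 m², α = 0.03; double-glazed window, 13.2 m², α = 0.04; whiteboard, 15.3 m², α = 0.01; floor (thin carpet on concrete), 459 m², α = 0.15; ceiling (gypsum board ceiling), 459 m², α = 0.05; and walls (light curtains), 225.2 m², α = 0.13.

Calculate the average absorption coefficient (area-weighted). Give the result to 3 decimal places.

0.103

S = Σ Sᵢ = 10.3 + 13.2 + 15.3 + 459 + 459 + 225.2 = 1182.0 m².
Σ(Sᵢαᵢ) = 10.3*0.03 + 13.2*0.04 + 15.3*0.01 + 459*0.15 + 459*0.05 + 225.2*0.13 = 122.066.
ᾱ = A/S = 0.103.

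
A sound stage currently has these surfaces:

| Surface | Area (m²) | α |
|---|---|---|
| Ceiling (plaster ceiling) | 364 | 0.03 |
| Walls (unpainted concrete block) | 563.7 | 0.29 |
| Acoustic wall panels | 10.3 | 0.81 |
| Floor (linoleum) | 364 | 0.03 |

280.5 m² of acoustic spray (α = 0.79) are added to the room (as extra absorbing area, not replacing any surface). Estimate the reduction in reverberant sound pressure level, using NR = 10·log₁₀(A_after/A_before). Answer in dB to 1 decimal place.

3.3 dB

A_before = Σ Sᵢαᵢ = 364×0.03 + 563.7×0.29 + 10.3×0.81 + 364×0.03 = 193.656 sabins.
Added absorption = 280.5 × 0.79 = 221.595 sabins.
New total A_after = 415.251 sabins.
Reduction = 10 log₁₀(A_after/A_before) = 10 log₁₀(2.1443) = 3.3 dB.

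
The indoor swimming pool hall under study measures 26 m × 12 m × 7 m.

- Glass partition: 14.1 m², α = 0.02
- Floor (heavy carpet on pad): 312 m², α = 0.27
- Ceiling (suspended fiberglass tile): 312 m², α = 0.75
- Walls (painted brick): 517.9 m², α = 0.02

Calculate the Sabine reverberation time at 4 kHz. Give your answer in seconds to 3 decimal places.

1.069 s

Summing Sᵢαᵢ: 0.282 + 84.240 + 234.000 + 10.358 → A = 328.880 sabins.
Volume V = 26 × 12 × 7 = 2184 m³.
T = 0.161 V/A = 0.161·2184/328.880 = 1.069 s.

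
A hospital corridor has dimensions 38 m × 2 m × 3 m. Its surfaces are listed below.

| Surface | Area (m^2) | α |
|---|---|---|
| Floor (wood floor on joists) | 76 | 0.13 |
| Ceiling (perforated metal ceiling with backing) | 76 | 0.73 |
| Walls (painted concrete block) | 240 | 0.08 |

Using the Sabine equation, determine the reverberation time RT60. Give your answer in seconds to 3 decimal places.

0.434 sec

Summing Sᵢαᵢ: 9.880 + 55.480 + 19.200 → A = 84.560 sabins.
Volume V = 38 × 2 × 3 = 228 m³.
T = 0.161 V/A = 0.161·228/84.560 = 0.434 s.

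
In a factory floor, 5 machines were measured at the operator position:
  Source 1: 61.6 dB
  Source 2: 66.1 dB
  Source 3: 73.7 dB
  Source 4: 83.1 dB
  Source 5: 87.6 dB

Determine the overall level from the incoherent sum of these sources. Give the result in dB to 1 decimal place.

89.1 dB

Σ 10^(Lᵢ/10) = 8.086e+08.
L_total = 10·log₁₀(8.086e+08) = 89.1 dB.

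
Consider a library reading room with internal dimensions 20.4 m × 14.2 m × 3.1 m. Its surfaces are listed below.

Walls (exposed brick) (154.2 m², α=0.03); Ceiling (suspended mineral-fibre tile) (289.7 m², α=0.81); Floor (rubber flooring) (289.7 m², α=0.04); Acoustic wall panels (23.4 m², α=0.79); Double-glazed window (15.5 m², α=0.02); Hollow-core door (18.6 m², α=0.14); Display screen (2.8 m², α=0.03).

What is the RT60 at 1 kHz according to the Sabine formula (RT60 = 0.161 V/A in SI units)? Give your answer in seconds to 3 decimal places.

A = Σ Sᵢαᵢ = 154.2×0.03 + 289.7×0.81 + 289.7×0.04 + 23.4×0.79 + 15.5×0.02 + 18.6×0.14 + 2.8×0.03 = 272.355 sabins.
V = 20.4·14.2·3.1 = 898.008 m³.
RT60 = 0.161 · V / A = 0.161 × 898.008 / 272.355 = 0.531 s.

0.531 sec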